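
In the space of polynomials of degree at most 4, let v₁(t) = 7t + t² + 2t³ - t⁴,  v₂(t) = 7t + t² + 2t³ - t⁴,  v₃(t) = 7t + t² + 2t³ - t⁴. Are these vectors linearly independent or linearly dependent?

Write each element as a coordinate vector in ℝ⁵ using {1, t, …, t⁴}.
Two of the vectors are equal, giving an immediate dependence.

linearly dependent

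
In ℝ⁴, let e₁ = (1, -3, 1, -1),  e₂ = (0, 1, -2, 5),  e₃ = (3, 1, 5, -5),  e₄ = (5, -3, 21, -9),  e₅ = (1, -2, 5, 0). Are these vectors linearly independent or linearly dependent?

linearly dependent

There are 5 vectors in a 4-dimensional space, so they cannot be linearly independent.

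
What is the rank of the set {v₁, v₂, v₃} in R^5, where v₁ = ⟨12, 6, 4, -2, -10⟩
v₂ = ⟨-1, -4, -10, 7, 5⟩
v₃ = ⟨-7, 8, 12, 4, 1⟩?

3

Form the matrix with v₁, v₂, v₃ as columns and reduce.
There are 3 pivot columns, so rank = 3.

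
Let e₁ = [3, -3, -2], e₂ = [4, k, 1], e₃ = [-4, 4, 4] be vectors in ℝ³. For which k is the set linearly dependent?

k = -4

Place the vectors as rows of a 3×3 matrix; dependence ⇔ determinant zero.
Cofactor expansion gives det = 4*k + 16.
Setting this to zero gives k = -4.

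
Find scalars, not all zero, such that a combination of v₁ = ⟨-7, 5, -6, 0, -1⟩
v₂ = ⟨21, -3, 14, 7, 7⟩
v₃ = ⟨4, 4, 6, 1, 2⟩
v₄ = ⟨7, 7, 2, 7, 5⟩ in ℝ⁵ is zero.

Write the vectors as columns of a matrix and find a nonzero vector in its null space.
A generator of the null space is (2, 1, 0, -1).

2v₁ + v₂ - v₄ = 0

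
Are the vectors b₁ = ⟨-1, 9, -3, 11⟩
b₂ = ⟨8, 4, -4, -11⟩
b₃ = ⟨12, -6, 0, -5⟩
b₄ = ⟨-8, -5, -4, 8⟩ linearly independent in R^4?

Row-reduce the matrix whose columns are b₁, b₂, b₃, b₄.
The reduction yields 4 nonzero rows, so the rank is 4.
Since rank = 4 (the number of vectors), the set is linearly independent.

linearly independent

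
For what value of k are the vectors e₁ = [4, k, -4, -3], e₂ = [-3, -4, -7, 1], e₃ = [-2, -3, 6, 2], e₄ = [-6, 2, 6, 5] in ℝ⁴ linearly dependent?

k = 23/4

Dependence holds iff the 4×4 matrix [e₁ e₂ e₃ e₄] is singular.
The determinant works out to 16*k - 92.
This vanishes exactly when k = 23/4.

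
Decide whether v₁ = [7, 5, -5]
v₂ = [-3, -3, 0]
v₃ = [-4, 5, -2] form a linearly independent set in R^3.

linearly independent

The matrix [v₁|v₂|v₃] has determinant 147.
A nonzero determinant means the columns are linearly independent.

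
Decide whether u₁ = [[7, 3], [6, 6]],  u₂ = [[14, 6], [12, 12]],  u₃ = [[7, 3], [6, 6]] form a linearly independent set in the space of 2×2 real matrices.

Take coordinates with respect to the standard basis {E₁₁, E₁₂, E₂₁, E₂₂}.
Two of the vectors are equal, giving an immediate dependence.

linearly dependent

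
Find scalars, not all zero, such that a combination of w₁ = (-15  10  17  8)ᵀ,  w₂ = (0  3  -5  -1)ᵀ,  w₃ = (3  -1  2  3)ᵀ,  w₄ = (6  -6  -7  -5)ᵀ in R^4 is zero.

Set up α₁w₁ + … + α₄w₄ = 0 and solve the homogeneous system.
A generator of the null space is (1, 1, 1, 2).

w₁ + w₂ + w₃ + 2w₄ = 0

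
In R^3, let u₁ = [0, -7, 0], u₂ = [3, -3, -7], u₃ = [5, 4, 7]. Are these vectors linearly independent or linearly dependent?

linearly independent

Place the vectors as rows of a 3×3 matrix and reduce to echelon form.
The reduction yields 3 nonzero rows, so the rank is 3.
Since rank = 3 (the number of vectors), the set is linearly independent.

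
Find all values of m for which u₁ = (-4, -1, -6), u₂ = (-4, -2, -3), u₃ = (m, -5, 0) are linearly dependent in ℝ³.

m = -20/3

The set is linearly dependent precisely when det[u₁; u₂; u₃] = 0.
Expanding, det = -9*m - 60.
Setting this to zero gives m = -20/3.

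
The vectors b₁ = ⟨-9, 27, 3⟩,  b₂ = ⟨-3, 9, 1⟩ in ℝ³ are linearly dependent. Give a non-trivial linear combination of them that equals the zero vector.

Row-reduce the matrix with b₁, b₂ as columns; the null space gives the coefficients.
The free variable yields coefficients (1, -3) (any nonzero multiple also works).

b₁ - 3b₂ = 0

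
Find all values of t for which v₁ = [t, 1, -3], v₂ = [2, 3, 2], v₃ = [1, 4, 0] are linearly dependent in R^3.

t = -13/8

The set is linearly dependent precisely when det[v₁; v₂; v₃] = 0.
Cofactor expansion gives det = -8*t - 13.
Solving -8*t - 13 = 0 yields t = -13/8.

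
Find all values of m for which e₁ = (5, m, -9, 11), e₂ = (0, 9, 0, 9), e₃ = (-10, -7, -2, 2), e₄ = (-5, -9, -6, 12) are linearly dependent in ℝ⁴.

m = -35/2

Place the vectors as rows of a 4×4 matrix; dependence ⇔ determinant zero.
The determinant works out to -450*m - 7875.
Solving -450*m - 7875 = 0 yields m = -35/2.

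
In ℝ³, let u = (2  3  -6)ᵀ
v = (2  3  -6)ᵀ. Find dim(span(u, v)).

1

Put the 3×2 matrix [u|v] into echelon form.
Exactly 1 pivot survives; hence the rank is 1.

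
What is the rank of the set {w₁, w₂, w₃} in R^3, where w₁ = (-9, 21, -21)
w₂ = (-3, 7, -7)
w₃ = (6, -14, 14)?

rank 1

Put the 3×3 matrix [w₁|w₂|w₃] into echelon form.
Exactly 1 pivot survives; hence the rank is 1.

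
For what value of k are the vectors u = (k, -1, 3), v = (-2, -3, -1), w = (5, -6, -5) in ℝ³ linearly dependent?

k = -32/3

Dependence holds iff the 3×3 matrix [u v w] is singular.
Expanding, det = 9*k + 96.
This vanishes exactly when k = -32/3.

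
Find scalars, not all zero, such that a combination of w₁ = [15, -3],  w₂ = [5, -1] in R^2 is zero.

Solve the homogeneous system with w₁, w₂ as columns by row-reducing the coefficient matrix.
A generator of the null space is (1, -3).

w₁ - 3w₂ = 0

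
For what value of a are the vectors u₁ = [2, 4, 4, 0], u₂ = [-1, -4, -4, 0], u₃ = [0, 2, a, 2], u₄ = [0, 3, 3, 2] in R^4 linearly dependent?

Dependence holds iff the 4×4 matrix [u₁ u₂ u₃ u₄] is singular.
Expanding, det = 16 - 8*a.
Solving 16 - 8*a = 0 yields a = 2.

a = 2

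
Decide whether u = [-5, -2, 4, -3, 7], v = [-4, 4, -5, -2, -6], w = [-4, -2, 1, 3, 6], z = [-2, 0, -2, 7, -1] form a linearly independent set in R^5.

Place the vectors as rows of a 4×5 matrix and reduce to echelon form.
The reduction yields 4 nonzero rows, so the rank is 4.
Since rank = 4 (the number of vectors), the set is linearly independent.

linearly independent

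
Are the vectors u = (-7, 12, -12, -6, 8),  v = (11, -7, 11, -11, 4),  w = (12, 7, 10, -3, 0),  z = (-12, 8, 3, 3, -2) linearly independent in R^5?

Place the vectors as rows of a 4×5 matrix and reduce to echelon form.
The reduction yields 4 nonzero rows, so the rank is 4.
Since rank = 4 (the number of vectors), the set is linearly independent.

linearly independent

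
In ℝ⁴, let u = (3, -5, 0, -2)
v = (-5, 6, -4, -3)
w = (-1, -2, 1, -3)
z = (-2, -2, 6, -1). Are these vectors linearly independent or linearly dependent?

Place the vectors as rows of a 4×4 matrix and reduce to echelon form.
The reduction yields 4 nonzero rows, so the rank is 4.
Since rank = 4 (the number of vectors), the set is linearly independent.

linearly independent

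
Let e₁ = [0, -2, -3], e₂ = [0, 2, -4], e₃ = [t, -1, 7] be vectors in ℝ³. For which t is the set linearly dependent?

t = 0

The set is linearly dependent precisely when det[e₁; e₂; e₃] = 0.
The determinant works out to 14*t.
Solving 14*t = 0 yields t = 0.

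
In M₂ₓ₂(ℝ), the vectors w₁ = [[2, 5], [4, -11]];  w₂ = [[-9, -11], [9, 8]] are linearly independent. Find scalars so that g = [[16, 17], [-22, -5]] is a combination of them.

Work in coordinates with respect to the standard basis {E₁₁, E₁₂, E₂₁, E₂₂}.
Solve the system with w₁, w₂ as columns and g as the right-hand side.
The system has the unique solution (c₁, c₂) = (-1, -2).

g = -w₁ - 2w₂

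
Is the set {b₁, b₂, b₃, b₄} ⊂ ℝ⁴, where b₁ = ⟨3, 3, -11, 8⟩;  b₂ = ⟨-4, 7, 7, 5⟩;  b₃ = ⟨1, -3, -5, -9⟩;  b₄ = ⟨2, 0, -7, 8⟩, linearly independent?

Place the vectors as rows of a 4×4 matrix and reduce to echelon form.
The reduction yields 4 nonzero rows, so the rank is 4.
Since rank = 4 (the number of vectors), the set is linearly independent.

linearly independent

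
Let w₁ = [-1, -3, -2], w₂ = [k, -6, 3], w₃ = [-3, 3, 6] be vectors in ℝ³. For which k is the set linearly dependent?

k = -9

Dependence holds iff the 3×3 matrix [w₁ w₂ w₃] is singular.
The determinant works out to 12*k + 108.
This vanishes exactly when k = -9.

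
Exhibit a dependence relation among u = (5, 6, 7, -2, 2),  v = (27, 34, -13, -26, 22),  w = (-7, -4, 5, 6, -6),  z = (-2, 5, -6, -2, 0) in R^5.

Write the vectors as columns of a matrix and find a nonzero vector in its null space.
A generator of the null space is (2, -1, -3, 2).

2u - v - 3w + 2z = 0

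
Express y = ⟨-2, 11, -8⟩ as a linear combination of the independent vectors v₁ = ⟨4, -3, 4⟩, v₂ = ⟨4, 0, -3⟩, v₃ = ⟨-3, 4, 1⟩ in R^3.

y = -v₁ + 2v₂ + 2v₃

Write y = a₁v₁ + … + a₃v₃ and equate components.
The system has the unique solution (a₁, a₂, a₃) = (-1, 2, 2).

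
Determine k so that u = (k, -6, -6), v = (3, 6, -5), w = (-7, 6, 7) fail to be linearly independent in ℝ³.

k = 37/6

Dependence holds iff the 3×3 matrix [u v w] is singular.
Cofactor expansion gives det = 72*k - 444.
This vanishes exactly when k = 37/6.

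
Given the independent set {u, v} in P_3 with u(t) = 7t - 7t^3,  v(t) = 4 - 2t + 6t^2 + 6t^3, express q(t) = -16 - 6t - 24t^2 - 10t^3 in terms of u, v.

q = -2u - 4v

Take coordinate vectors relative to {1, t, …, t^3}.
Set up the augmented matrix [u | v | q] and row-reduce.
Back-substitution yields (c₁, c₂) = (-2, -4).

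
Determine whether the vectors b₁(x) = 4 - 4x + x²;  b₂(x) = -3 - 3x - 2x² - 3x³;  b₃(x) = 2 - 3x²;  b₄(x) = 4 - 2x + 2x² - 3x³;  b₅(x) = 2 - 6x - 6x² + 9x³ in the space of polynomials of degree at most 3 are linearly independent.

Take coordinates with respect to the standard basis {1, x, …, x³}.
There are 5 vectors in a 4-dimensional space, so they cannot be linearly independent.

linearly dependent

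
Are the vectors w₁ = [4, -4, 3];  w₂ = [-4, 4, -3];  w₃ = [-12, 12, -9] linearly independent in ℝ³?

linearly dependent

The matrix [w₁|w₂|w₃] has determinant 0.
A zero determinant means the columns are linearly dependent.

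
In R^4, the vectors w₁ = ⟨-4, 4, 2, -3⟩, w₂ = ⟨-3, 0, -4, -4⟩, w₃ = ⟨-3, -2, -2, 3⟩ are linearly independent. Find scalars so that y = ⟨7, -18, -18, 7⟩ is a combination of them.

y = -4w₁ + 2w₂ + w₃

Write y = c₁w₁ + … + c₃w₃ and equate components.
Row-reducing the augmented matrix gives the unique coefficients (c₁, c₂, c₃) = (-4, 2, 1).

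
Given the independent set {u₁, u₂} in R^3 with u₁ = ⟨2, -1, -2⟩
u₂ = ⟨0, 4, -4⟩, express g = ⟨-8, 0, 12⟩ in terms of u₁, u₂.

g = -4u₁ - u₂

Write g = α₁u₁ + α₂u₂ and equate components.
The system has the unique solution (α₁, α₂) = (-4, -1).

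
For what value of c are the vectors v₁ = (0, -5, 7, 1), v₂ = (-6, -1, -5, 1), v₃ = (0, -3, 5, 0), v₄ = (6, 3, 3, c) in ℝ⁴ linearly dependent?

The set is linearly dependent precisely when det[v₁; v₂; v₃; v₄] = 0.
Expanding, det = -24*c - 48.
Setting this to zero gives c = -2.

c = -2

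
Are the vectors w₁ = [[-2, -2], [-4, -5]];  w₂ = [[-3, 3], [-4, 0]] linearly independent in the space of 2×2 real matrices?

Write each element as a coordinate vector in ℝ⁴ using {E₁₁, E₁₂, E₂₁, E₂₂}.
Row-reduce the matrix whose columns are w₁, w₂.
The reduction yields 2 nonzero rows, so the rank is 2.
Since rank = 2 (the number of vectors), the set is linearly independent.

linearly independent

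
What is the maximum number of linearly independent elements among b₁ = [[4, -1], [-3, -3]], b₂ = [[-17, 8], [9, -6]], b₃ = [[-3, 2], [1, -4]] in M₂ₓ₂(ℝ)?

2

Pass to coordinate vectors with respect to the basis {E₁₁, E₁₂, E₂₁, E₂₂}.
Apply Gaussian elimination to the matrix whose rows are b₁, b₂, b₃.
Exactly 2 pivots survive; hence the rank is 2.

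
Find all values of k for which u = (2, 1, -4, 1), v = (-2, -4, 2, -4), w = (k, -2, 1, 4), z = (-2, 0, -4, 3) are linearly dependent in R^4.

k = -59/7

Dependence holds iff the 4×4 matrix [u v w z] is singular.
Expanding, det = -42*k - 354.
This vanishes exactly when k = -59/7.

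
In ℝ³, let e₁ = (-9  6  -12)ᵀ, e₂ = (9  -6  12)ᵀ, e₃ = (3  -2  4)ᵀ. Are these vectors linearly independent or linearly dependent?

linearly dependent

Row-reduce the matrix whose columns are e₁, e₂, e₃.
The reduction yields 1 nonzero row, so the rank is 1.
Since rank 1 < 3, the set is linearly dependent.
Indeed e₁ + e₂ = 0.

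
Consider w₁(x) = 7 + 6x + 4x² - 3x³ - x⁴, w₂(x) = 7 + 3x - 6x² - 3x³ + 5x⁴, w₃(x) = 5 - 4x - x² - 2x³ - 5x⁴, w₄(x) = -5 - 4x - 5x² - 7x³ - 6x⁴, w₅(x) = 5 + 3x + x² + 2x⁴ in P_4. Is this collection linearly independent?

Take coordinates with respect to the standard basis {1, x, …, x⁴}.
Place the vectors as rows of a 5×5 matrix and reduce to echelon form.
The reduction yields 5 nonzero rows, so the rank is 5.
Since rank = 5 (the number of vectors), the set is linearly independent.

linearly independent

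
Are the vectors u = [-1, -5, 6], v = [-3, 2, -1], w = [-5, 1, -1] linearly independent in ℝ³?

Row-reduce the matrix whose columns are u, v, w.
The reduction yields 3 nonzero rows, so the rank is 3.
Since rank = 3 (the number of vectors), the set is linearly independent.

linearly independent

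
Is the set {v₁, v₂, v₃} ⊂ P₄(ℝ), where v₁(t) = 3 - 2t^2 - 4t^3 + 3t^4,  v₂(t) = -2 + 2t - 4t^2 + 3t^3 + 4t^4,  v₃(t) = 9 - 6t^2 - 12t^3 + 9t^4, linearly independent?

Write each element as a coordinate vector in ℝ⁵ using {1, t, …, t^4}.
One vector is a scalar multiple of another, so the set is dependent.

linearly dependent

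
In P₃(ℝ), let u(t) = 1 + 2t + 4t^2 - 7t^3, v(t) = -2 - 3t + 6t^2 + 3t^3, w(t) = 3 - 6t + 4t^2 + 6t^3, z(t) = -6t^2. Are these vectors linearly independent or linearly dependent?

Write each element as a coordinate vector in ℝ⁴ using {1, t, …, t^3}.
The matrix [u|v|w|z] has determinant -630.
A nonzero determinant means the columns are linearly independent.

linearly independent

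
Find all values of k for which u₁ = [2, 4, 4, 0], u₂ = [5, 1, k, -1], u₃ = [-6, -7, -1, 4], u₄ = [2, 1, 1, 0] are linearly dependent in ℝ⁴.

k = -1/2

The set is linearly dependent precisely when det[u₁; u₂; u₃; u₄] = 0.
Expanding, det = -24*k - 12.
This vanishes exactly when k = -1/2.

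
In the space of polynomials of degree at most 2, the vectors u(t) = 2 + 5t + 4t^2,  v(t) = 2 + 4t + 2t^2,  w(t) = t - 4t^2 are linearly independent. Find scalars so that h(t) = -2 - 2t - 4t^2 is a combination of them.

Identify each element with its coordinate vector in ℝ³ via {1, t, t^2}.
Set up the augmented matrix [u | v | w | h] and row-reduce.
Row-reducing the augmented matrix gives the unique coefficients (c₁, c₂, c₃) = (1, -2, 1).

h = u - 2v + w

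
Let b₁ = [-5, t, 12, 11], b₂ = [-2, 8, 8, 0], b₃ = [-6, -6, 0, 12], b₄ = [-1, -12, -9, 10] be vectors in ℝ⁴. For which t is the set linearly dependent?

Dependence holds iff the 4×4 matrix [b₁ b₂ b₃ b₄] is singular.
Expanding, det = 1764 - 168*t.
Solving 1764 - 168*t = 0 yields t = 21/2.

t = 21/2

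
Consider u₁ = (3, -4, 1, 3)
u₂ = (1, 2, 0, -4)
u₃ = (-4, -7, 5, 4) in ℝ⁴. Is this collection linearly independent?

linearly independent

Row-reduce the matrix whose columns are u₁, u₂, u₃.
The reduction yields 3 nonzero rows, so the rank is 3.
Since rank = 3 (the number of vectors), the set is linearly independent.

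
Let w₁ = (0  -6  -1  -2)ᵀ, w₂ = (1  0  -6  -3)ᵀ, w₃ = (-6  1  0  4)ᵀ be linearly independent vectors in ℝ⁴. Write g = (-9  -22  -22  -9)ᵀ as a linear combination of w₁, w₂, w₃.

g = 4w₁ + 3w₂ + 2w₃

Since w₁, w₂, w₃ are independent, the coefficients expressing g are uniquely determined by a linear system.
The system has the unique solution (a₁, a₂, a₃) = (4, 3, 2).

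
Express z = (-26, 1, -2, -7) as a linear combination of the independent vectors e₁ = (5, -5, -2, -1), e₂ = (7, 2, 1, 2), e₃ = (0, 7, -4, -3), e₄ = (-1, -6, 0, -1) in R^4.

z = -2e₁ - 2e₂ + e₃ + 2e₄

Write z = a₁e₁ + … + a₄e₄ and equate components.
The system has the unique solution (a₁, …, a₄) = (-2, -2, 1, 2).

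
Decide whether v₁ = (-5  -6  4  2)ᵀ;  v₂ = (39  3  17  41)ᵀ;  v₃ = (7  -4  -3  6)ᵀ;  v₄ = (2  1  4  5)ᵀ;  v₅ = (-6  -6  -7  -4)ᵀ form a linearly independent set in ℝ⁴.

linearly dependent

There are 5 vectors in a 4-dimensional space, so they cannot be linearly independent.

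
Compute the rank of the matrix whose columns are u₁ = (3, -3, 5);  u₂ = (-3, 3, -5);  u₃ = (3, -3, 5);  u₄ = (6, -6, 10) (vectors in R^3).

Row-reduce the 4×3 matrix with these as rows.
Reduction leaves 1 leading entry, giving rank 1.
(With 4 elements in a 3-dimensional space the rank is at most 3.)

rank 1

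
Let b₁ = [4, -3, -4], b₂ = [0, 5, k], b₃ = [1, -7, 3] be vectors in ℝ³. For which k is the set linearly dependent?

k = -16/5

The vectors are dependent exactly when the determinant of the matrix with rows b₁, b₂, b₃ vanishes.
Cofactor expansion gives det = 25*k + 80.
Solving 25*k + 80 = 0 yields k = -16/5.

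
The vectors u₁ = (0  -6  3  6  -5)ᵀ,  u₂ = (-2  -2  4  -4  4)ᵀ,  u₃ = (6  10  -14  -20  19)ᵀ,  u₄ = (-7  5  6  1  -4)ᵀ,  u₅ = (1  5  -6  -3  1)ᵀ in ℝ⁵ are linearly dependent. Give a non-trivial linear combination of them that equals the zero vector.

2u₁ - u₂ + u₃ + u₄ - u₅ = 0

Solve the homogeneous system with u₁, u₂, u₃, u₄, u₅ as columns by row-reducing the coefficient matrix.
The free variable yields coefficients (2, -1, 1, 1, -1) (any nonzero multiple also works).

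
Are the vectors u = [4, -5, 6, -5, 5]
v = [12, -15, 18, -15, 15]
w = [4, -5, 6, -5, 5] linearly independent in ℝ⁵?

Two of the vectors are equal, giving an immediate dependence.

linearly dependent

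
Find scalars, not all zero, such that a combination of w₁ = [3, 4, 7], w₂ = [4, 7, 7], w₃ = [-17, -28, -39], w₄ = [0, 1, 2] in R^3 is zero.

Solve the homogeneous system with w₁, w₂, w₃, w₄ as columns by row-reducing the coefficient matrix.
A generator of the null space is (3, 2, 1, 2).

3w₁ + 2w₂ + w₃ + 2w₄ = 0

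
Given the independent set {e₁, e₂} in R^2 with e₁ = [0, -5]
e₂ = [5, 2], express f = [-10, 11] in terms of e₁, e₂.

Set up the augmented matrix [e₁ | e₂ | f] and row-reduce.
The system has the unique solution (α₁, α₂) = (-3, -2).

f = -3e₁ - 2e₂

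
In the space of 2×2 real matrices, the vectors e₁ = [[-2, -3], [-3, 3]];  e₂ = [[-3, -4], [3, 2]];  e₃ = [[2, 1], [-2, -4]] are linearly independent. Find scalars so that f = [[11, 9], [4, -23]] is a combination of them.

f = -3e₁ + e₂ + 4e₃

Take coordinate vectors relative to {E₁₁, E₁₂, E₂₁, E₂₂}.
Since e₁, e₂, e₃ are independent, the coefficients expressing f are uniquely determined by a linear system.
The system has the unique solution (c₁, c₂, c₃) = (-3, 1, 4).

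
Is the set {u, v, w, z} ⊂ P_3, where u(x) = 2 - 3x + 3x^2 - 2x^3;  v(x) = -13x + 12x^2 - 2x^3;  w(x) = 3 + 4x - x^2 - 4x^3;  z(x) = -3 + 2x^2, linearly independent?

linearly dependent

Take coordinates with respect to the standard basis {1, x, …, x^3}.
Place the vectors as rows of a 4×4 matrix and reduce to echelon form.
The reduction yields 3 nonzero rows, so the rank is 3.
Since rank 3 < 4, the set is linearly dependent.
Indeed 3u - v - w + z = 0.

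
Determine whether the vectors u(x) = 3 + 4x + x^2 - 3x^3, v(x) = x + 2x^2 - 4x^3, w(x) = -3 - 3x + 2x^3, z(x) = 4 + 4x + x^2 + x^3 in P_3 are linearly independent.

Take coordinates with respect to the standard basis {1, x, …, x^3}.
Row-reduce the matrix whose columns are u, v, w, z.
The reduction yields 4 nonzero rows, so the rank is 4.
Since rank = 4 (the number of vectors), the set is linearly independent.

linearly independent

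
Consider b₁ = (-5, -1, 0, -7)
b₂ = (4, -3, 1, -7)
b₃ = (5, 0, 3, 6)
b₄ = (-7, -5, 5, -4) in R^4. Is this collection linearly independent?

Form the 4×4 matrix with these as columns; its determinant is 744.
A nonzero determinant means the columns are linearly independent.

linearly independent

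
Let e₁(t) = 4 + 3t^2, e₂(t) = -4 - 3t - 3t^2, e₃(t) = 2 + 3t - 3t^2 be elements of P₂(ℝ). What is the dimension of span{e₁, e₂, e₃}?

dim = 3

Represent each element by its coordinate vector in ℝ³.
Row-reduce the 3×3 matrix with these as rows.
Reduction leaves 3 leading entries, giving rank 3.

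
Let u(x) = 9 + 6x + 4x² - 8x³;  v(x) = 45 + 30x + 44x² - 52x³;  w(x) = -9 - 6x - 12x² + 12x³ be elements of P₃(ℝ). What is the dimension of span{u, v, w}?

dim = 2

Pass to coordinate vectors with respect to the basis {1, x, …, x³}.
Row-reduce the 3×4 matrix with these as rows.
Exactly 2 pivots survive; hence the rank is 2.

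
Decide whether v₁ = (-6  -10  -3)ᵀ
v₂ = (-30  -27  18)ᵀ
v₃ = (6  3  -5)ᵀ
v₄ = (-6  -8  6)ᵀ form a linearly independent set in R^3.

linearly dependent

There are 4 vectors in a 3-dimensional space, so they cannot be linearly independent.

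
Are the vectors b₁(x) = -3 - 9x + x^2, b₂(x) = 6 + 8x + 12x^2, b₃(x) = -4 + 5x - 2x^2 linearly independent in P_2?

linearly independent

Write each element as a coordinate vector in ℝ³ using {1, x, x^2}.
Form the 3×3 matrix with these as columns; its determinant is 614.
A nonzero determinant means the columns are linearly independent.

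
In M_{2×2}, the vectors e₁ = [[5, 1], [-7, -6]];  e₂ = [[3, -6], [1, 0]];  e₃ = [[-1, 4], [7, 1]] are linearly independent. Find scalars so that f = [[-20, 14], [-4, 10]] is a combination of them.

f = -2e₁ - 4e₂ - 2e₃

Take coordinate vectors relative to {E₁₁, E₁₂, E₂₁, E₂₂}.
Write f = a₁e₁ + … + a₃e₃ and equate components.
The system has the unique solution (a₁, a₂, a₃) = (-2, -4, -2).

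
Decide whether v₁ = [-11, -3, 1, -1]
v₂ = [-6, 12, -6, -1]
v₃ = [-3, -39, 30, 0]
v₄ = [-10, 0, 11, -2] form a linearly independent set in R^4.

linearly dependent

Form the 4×4 matrix with these as columns; its determinant is 0.
A zero determinant means the columns are linearly dependent.
Indeed v₁ - 3v₂ - v₃ + v₄ = 0.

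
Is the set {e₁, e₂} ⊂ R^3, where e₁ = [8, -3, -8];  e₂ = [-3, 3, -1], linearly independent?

Row-reduce the matrix whose columns are e₁, e₂.
The reduction yields 2 nonzero rows, so the rank is 2.
Since rank = 2 (the number of vectors), the set is linearly independent.

linearly independent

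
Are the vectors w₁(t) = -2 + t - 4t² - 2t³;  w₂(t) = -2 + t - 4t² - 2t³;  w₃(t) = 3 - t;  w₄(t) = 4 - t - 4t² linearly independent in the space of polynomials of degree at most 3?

Take coordinates with respect to the standard basis {1, t, …, t³}.
Two of the vectors are equal, giving an immediate dependence.

linearly dependent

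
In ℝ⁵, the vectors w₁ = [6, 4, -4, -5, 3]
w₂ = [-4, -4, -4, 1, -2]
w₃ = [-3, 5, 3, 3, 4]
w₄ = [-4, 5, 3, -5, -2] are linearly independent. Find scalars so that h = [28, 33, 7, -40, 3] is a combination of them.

h = 3w₁ - 4w₂ - 2w₃ + 3w₄

Write h = c₁w₁ + … + c₄w₄ and equate components.
The system has the unique solution (c₁, …, c₄) = (3, -4, -2, 3).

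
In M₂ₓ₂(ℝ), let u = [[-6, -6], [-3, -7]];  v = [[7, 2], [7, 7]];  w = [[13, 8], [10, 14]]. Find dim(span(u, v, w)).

Pass to coordinate vectors with respect to the basis {E₁₁, E₁₂, E₂₁, E₂₂}.
Put the 4×3 matrix [u|v|w] into echelon form.
Exactly 2 pivots survive; hence the rank is 2.

dim = 2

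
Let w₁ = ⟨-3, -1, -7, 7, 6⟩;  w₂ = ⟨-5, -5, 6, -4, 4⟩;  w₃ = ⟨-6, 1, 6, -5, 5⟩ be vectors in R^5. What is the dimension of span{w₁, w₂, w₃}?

Put the 5×3 matrix [w₁|w₂|w₃] into echelon form.
Exactly 3 pivots survive; hence the rank is 3.

dim = 3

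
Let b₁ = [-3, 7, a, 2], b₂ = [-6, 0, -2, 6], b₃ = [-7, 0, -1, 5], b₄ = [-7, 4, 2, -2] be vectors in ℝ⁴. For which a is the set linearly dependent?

a = -13/4

Place the vectors as rows of a 4×4 matrix; dependence ⇔ determinant zero.
Cofactor expansion gives det = -48*a - 156.
This vanishes exactly when a = -13/4.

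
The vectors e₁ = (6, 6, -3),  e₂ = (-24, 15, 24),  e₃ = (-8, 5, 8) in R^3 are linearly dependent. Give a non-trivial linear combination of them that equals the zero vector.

e₂ - 3e₃ = 0

Row-reduce the matrix with e₁, e₂, e₃ as columns; the null space gives the coefficients.
One solution (up to scaling) is (0, 1, -3).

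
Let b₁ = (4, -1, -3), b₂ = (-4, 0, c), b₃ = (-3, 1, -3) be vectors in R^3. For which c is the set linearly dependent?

c = 24

Dependence holds iff the 3×3 matrix [b₁ b₂ b₃] is singular.
Expanding, det = 24 - c.
Solving 24 - c = 0 yields c = 24.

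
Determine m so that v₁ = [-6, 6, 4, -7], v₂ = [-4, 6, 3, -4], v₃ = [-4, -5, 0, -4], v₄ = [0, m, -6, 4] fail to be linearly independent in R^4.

m = -52/3

The set is linearly dependent precisely when det[v₁; v₂; v₃; v₄] = 0.
Cofactor expansion gives det = -12*m - 208.
This vanishes exactly when m = -52/3.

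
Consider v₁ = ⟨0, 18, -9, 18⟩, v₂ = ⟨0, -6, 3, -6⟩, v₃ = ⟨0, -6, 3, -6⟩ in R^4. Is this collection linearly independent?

linearly dependent

Two of the vectors are equal, giving an immediate dependence.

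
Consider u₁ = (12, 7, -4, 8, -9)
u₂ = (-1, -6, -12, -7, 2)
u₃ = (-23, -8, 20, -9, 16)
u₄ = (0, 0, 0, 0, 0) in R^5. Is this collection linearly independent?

One of the vectors is the zero vector, so the set is linearly dependent.

linearly dependent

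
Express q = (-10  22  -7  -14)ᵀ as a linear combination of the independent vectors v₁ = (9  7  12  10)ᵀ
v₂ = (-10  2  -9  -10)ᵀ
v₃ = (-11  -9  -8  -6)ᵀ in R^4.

Since v₁, v₂, v₃ are independent, the coefficients expressing q are uniquely determined by a linear system.
The system has the unique solution (α₁, α₂, α₃) = (1, 3, -1).

q = v₁ + 3v₂ - v₃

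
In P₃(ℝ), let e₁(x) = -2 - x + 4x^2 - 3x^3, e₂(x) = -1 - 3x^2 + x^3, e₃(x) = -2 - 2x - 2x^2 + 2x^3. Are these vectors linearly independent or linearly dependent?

Write each element as a coordinate vector in ℝ⁴ using {1, x, …, x^3}.
Row-reduce the matrix whose columns are e₁, e₂, e₃.
The reduction yields 3 nonzero rows, so the rank is 3.
Since rank = 3 (the number of vectors), the set is linearly independent.

linearly independent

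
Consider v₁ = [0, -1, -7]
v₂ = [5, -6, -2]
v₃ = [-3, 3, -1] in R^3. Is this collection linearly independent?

linearly independent

Form the 3×3 matrix with these as columns; its determinant is 10.
A nonzero determinant means the columns are linearly independent.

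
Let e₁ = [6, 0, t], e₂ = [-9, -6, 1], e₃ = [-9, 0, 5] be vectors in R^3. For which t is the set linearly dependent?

Dependence holds iff the 3×3 matrix [e₁ e₂ e₃] is singular.
Expanding, det = -54*t - 180.
Setting this to zero gives t = -10/3.

t = -10/3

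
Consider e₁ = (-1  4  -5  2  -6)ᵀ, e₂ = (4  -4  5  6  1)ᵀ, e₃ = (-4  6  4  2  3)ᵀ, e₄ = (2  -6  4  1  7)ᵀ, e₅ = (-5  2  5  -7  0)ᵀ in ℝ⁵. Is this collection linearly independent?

The matrix [e₁|e₂|e₃|e₄|e₅] has determinant 5874.
A nonzero determinant means the columns are linearly independent.

linearly independent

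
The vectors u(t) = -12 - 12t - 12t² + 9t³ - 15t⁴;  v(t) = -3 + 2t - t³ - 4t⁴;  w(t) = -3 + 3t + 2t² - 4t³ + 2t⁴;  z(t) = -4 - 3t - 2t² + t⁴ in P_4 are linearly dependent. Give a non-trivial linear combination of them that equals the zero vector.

u - 3v + 3w - 3z = 0

Write each element as a vector in ℝ⁵ using {1, t, …, t⁴}.
Set up α₁u + … + α₄z = 0 and solve the homogeneous system.
A generator of the null space is (1, -3, 3, -3).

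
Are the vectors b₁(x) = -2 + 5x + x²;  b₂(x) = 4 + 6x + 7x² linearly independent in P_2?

linearly independent

Write each element as a coordinate vector in ℝ³ using {1, x, x²}.
Place the vectors as rows of a 2×3 matrix and reduce to echelon form.
The reduction yields 2 nonzero rows, so the rank is 2.
Since rank = 2 (the number of vectors), the set is linearly independent.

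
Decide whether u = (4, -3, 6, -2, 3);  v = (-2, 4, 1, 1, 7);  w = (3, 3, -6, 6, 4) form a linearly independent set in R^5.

linearly independent

Place the vectors as rows of a 3×5 matrix and reduce to echelon form.
The reduction yields 3 nonzero rows, so the rank is 3.
Since rank = 3 (the number of vectors), the set is linearly independent.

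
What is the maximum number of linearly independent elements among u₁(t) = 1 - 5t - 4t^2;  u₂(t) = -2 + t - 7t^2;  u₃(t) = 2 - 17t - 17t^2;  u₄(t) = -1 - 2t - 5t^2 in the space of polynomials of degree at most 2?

3

Use coordinates relative to {1, t, t^2}.
Apply Gaussian elimination to the matrix whose rows are u₁, u₂, u₃, u₄.
Exactly 3 pivots survive; hence the rank is 3.
(With 4 elements in a 3-dimensional space the rank is at most 3.)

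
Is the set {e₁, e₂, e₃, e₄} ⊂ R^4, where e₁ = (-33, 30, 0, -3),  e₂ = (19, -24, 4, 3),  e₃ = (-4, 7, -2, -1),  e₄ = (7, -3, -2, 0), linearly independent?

linearly dependent

The matrix [e₁|e₂|e₃|e₄] has determinant 0.
A zero determinant means the columns are linearly dependent.
Indeed e₁ + 3e₂ + 6e₃ = 0.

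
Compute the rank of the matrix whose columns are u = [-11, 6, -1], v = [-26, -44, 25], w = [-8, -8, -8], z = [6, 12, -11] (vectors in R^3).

rank 3

Apply Gaussian elimination to the matrix whose rows are u, v, w, z.
The echelon form has 3 nonzero rows, so the rank is 3.
(With 4 elements in a 3-dimensional space the rank is at most 3.)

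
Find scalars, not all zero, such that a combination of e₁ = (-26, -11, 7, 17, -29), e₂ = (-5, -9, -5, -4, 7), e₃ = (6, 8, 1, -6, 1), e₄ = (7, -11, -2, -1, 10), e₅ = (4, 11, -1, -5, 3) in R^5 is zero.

e₁ + 2e₄ + 3e₅ = 0

Solve the homogeneous system with e₁, e₂, e₃, e₄, e₅ as columns by row-reducing the coefficient matrix.
One solution (up to scaling) is (1, 0, 0, 2, 3).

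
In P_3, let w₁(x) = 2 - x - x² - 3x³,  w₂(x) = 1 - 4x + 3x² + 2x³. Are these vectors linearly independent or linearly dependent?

Take coordinates with respect to the standard basis {1, x, …, x³}.
Row-reduce the matrix whose columns are w₁, w₂.
The reduction yields 2 nonzero rows, so the rank is 2.
Since rank = 2 (the number of vectors), the set is linearly independent.

linearly independent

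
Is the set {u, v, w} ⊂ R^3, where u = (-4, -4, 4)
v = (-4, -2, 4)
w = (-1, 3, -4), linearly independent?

The matrix [u|v|w] has determinant 40.
A nonzero determinant means the columns are linearly independent.

linearly independent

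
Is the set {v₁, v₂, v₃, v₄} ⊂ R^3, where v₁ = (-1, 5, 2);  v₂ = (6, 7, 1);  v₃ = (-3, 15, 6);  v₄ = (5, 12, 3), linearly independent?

linearly dependent

There are 4 vectors in a 3-dimensional space, so they cannot be linearly independent.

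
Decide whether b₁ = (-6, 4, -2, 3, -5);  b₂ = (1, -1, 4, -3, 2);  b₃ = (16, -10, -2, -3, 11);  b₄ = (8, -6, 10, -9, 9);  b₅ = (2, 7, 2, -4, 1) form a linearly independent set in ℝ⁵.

linearly dependent

Place the vectors as rows of a 5×5 matrix and reduce to echelon form.
The reduction yields 3 nonzero rows, so the rank is 3.
Since rank 3 < 5, the set is linearly dependent.
Indeed 3b₁ + 2b₂ + b₃ = 0.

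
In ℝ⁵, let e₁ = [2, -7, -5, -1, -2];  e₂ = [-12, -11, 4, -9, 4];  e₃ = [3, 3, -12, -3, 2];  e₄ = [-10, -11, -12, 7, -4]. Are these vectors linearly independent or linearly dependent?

Place the vectors as rows of a 4×5 matrix and reduce to echelon form.
The reduction yields 4 nonzero rows, so the rank is 4.
Since rank = 4 (the number of vectors), the set is linearly independent.

linearly independent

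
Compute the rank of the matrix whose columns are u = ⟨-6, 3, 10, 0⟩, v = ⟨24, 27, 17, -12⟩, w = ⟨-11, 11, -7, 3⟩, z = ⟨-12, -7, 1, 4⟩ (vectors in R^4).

rank 3

Apply Gaussian elimination to the matrix whose rows are u, v, w, z.
Reduction leaves 3 leading entries, giving rank 3.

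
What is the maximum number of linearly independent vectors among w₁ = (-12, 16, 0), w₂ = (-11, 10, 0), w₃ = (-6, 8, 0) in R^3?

2

Put the 3×3 matrix [w₁|w₂|w₃] into echelon form.
Exactly 2 pivots survive; hence the rank is 2.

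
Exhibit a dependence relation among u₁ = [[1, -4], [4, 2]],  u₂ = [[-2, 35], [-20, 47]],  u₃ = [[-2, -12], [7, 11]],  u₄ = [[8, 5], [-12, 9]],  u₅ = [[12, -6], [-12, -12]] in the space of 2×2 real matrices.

2u₁ + u₂ - 3u₄ + 2u₅ = 0

Write each element as a vector in ℝ⁴ using {E₁₁, E₁₂, E₂₁, E₂₂}.
Set up α₁u₁ + … + α₅u₅ = 0 and solve the homogeneous system.
The free variable yields coefficients (2, 1, 0, -3, 2) (any nonzero multiple also works).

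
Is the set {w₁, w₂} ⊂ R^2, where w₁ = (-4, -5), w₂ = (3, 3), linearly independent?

linearly independent

Place the vectors as rows of a 2×2 matrix and reduce to echelon form.
The reduction yields 2 nonzero rows, so the rank is 2.
Since rank = 2 (the number of vectors), the set is linearly independent.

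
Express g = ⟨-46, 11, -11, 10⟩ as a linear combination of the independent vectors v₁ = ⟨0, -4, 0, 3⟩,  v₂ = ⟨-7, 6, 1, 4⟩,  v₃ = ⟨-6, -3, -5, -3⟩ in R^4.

Write g = c₁v₁ + … + c₃v₃ and equate components.
Back-substitution yields (c₁, c₂, c₃) = (1, 4, 3).

g = v₁ + 4v₂ + 3v₃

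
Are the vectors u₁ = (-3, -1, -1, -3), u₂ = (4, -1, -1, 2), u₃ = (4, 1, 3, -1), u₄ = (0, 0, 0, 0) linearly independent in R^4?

linearly dependent

One of the vectors is the zero vector, so the set is linearly dependent.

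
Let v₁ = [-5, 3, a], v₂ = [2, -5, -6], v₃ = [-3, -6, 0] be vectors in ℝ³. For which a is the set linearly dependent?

The set is linearly dependent precisely when det[v₁; v₂; v₃] = 0.
Cofactor expansion gives det = 234 - 27*a.
This vanishes exactly when a = 26/3.

a = 26/3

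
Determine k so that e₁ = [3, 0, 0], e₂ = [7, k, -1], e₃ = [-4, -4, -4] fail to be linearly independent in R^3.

Dependence holds iff the 3×3 matrix [e₁ e₂ e₃] is singular.
Expanding, det = -12*k - 12.
Solving -12*k - 12 = 0 yields k = -1.

k = -1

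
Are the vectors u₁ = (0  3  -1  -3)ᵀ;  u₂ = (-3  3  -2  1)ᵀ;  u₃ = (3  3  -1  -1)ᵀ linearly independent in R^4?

Row-reduce the matrix whose columns are u₁, u₂, u₃.
The reduction yields 3 nonzero rows, so the rank is 3.
Since rank = 3 (the number of vectors), the set is linearly independent.

linearly independent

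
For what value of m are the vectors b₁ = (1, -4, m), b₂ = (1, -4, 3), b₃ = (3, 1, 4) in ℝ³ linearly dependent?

m = 3

Dependence holds iff the 3×3 matrix [b₁ b₂ b₃] is singular.
The determinant works out to 13*m - 39.
This vanishes exactly when m = 3.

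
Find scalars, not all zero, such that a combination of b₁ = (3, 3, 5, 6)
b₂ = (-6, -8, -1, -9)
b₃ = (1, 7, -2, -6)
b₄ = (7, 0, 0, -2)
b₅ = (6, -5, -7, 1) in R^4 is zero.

2b₁ + b₂ + b₃ - b₄ + b₅ = 0

Solve the homogeneous system with b₁, b₂, b₃, b₄, b₅ as columns by row-reducing the coefficient matrix.
A generator of the null space is (2, 1, 1, -1, 1).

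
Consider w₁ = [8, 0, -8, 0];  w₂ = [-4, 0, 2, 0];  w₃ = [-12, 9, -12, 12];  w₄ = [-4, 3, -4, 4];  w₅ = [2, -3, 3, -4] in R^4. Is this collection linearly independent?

There are 5 vectors in a 4-dimensional space, so they cannot be linearly independent.

linearly dependent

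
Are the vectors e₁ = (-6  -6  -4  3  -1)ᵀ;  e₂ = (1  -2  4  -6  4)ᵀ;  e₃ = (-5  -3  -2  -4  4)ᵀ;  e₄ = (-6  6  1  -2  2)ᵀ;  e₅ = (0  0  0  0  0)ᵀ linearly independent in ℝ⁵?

linearly dependent

One of the vectors is the zero vector, so the set is linearly dependent.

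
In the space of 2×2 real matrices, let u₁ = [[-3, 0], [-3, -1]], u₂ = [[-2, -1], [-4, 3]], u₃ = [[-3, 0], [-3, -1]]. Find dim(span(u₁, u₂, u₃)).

2

Use coordinates relative to {E₁₁, E₁₂, E₂₁, E₂₂}.
Row-reduce the 3×4 matrix with these as rows.
The echelon form has 2 nonzero rows, so the rank is 2.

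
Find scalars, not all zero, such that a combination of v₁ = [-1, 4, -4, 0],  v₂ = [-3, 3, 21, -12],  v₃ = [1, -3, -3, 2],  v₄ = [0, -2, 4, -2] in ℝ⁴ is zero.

v₂ + 3v₃ - 3v₄ = 0

Write the vectors as columns of a matrix and find a nonzero vector in its null space.
One solution (up to scaling) is (0, 1, 3, -3).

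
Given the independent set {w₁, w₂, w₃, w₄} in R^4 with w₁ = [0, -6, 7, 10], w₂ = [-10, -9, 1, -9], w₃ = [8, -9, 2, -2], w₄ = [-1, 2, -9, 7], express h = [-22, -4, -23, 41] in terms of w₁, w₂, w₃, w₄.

h = 2w₁ + w₂ - w₃ + 4w₄

Since w₁, w₂, w₃, w₄ are independent, the coefficients expressing h are uniquely determined by a linear system.
Row-reducing the augmented matrix gives the unique coefficients (a₁, …, a₄) = (2, 1, -1, 4).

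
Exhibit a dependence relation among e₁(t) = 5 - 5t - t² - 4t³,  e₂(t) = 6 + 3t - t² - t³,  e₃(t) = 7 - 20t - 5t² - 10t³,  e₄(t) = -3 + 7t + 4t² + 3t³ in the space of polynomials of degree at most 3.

Write each element as a vector in ℝ⁴ using {1, t, …, t³}.
Solve the homogeneous system with e₁, e₂, e₃, e₄ as columns by row-reducing the coefficient matrix.
The free variable yields coefficients (2, -1, -1, -1) (any nonzero multiple also works).

2e₁ - e₂ - e₃ - e₄ = 0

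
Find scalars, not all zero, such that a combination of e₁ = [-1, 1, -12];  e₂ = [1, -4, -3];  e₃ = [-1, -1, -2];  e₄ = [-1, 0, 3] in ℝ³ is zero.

Write the vectors as columns of a matrix and find a nonzero vector in its null space.
The free variable yields coefficients (1, 1, -3, 3) (any nonzero multiple also works).

e₁ + e₂ - 3e₃ + 3e₄ = 0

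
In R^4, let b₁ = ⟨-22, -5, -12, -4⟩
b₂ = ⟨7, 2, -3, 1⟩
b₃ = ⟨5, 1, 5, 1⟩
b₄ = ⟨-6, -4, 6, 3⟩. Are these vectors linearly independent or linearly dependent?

Row-reduce the matrix whose columns are b₁, b₂, b₃, b₄.
The reduction yields 3 nonzero rows, so the rank is 3.
Since rank 3 < 4, the set is linearly dependent.

linearly dependent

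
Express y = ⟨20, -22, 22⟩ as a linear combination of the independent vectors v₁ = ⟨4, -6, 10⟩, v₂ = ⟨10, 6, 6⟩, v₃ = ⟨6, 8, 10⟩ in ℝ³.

y = 3v₁ + 2v₂ - 2v₃

Solve the system with v₁, v₂, v₃ as columns and y as the right-hand side.
Back-substitution yields (a₁, a₂, a₃) = (3, 2, -2).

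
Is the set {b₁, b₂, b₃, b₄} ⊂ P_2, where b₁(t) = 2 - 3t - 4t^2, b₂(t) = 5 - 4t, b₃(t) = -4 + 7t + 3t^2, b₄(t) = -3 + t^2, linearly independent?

linearly dependent

Write each element as a coordinate vector in ℝ³ using {1, t, t^2}.
There are 4 vectors in a 3-dimensional space, so they cannot be linearly independent.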